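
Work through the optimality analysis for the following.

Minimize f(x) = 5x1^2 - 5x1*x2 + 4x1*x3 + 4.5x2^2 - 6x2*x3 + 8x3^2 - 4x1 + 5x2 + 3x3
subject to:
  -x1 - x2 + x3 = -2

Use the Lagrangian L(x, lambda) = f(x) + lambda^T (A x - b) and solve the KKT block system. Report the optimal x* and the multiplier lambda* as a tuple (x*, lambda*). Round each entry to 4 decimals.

Form the Lagrangian:
  L(x, lambda) = (1/2) x^T Q x + c^T x + lambda^T (A x - b)
Stationarity (grad_x L = 0): Q x + c + A^T lambda = 0.
Primal feasibility: A x = b.

This gives the KKT block system:
  [ Q   A^T ] [ x     ]   [-c ]
  [ A    0  ] [ lambda ] = [ b ]

Solving the linear system:
  x*      = (1.1773, 0.108, -0.7147)
  lambda* = (4.374)
  f(x*)   = 1.2175

x* = (1.1773, 0.108, -0.7147), lambda* = (4.374)


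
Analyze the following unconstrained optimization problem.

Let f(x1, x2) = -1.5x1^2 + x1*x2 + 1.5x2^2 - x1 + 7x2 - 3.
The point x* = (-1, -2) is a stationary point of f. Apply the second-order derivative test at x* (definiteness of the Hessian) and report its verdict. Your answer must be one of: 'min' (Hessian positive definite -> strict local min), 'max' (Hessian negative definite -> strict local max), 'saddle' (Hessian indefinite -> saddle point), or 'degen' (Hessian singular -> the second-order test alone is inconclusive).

Compute the Hessian H = grad^2 f:
  H = [[-3, 1], [1, 3]]
Verify stationarity: grad f(x*) = H x* + g = (0, 0).
Eigenvalues of H: -3.1623, 3.1623.
Eigenvalues have mixed signs, so H is indefinite -> x* is a saddle point.

saddle


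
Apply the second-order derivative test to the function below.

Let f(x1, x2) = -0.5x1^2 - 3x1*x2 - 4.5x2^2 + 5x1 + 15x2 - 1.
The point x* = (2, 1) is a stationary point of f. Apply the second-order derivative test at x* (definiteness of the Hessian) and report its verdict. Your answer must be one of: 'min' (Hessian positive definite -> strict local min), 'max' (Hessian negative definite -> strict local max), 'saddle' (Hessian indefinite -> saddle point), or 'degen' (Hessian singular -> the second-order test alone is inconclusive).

Compute the Hessian H = grad^2 f:
  H = [[-1, -3], [-3, -9]]
Verify stationarity: grad f(x*) = H x* + g = (0, 0).
Eigenvalues of H: -10, 0.
H has a zero eigenvalue (singular; negative semidefinite but not definite), so H is neither positive definite, negative definite, nor indefinite. The second-order test alone is inconclusive -> degen.
(Indeed, f is constant along the null direction of H through x*, so x* is not a strict local extremum.)

degen


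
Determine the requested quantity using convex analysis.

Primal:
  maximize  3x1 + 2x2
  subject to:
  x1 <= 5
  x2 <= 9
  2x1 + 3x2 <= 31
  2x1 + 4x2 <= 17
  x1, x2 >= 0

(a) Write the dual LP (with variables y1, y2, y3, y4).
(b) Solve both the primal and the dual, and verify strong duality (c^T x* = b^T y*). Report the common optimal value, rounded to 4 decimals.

The standard primal-dual pair for 'max c^T x s.t. A x <= b, x >= 0' is:
  Dual:  min b^T y  s.t.  A^T y >= c,  y >= 0.

So the dual LP is:
  minimize  5y1 + 9y2 + 31y3 + 17y4
  subject to:
    y1 + 2y3 + 2y4 >= 3
    y2 + 3y3 + 4y4 >= 2
    y1, y2, y3, y4 >= 0

Solving the primal: x* = (5, 1.75).
  primal value c^T x* = 18.5.
Solving the dual: y* = (2, 0, 0, 0.5).
  dual value b^T y* = 18.5.
Strong duality: c^T x* = b^T y*. Confirmed.

18.5


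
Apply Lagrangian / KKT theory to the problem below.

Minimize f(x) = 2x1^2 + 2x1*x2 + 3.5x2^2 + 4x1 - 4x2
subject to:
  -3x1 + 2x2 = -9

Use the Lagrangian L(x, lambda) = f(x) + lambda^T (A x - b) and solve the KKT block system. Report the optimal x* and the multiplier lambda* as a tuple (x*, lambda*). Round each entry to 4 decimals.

Form the Lagrangian:
  L(x, lambda) = (1/2) x^T Q x + c^T x + lambda^T (A x - b)
Stationarity (grad_x L = 0): Q x + c + A^T lambda = 0.
Primal feasibility: A x = b.

This gives the KKT block system:
  [ Q   A^T ] [ x     ]   [-c ]
  [ A    0  ] [ lambda ] = [ b ]

Solving the linear system:
  x*      = (2.2621, -1.1068)
  lambda* = (3.6117)
  f(x*)   = 22.9903

x* = (2.2621, -1.1068), lambda* = (3.6117)


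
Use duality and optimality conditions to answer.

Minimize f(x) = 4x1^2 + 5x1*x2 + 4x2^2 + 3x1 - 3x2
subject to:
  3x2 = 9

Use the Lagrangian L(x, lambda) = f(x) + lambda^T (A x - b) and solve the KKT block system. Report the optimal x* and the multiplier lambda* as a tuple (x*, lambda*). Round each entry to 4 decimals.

Form the Lagrangian:
  L(x, lambda) = (1/2) x^T Q x + c^T x + lambda^T (A x - b)
Stationarity (grad_x L = 0): Q x + c + A^T lambda = 0.
Primal feasibility: A x = b.

This gives the KKT block system:
  [ Q   A^T ] [ x     ]   [-c ]
  [ A    0  ] [ lambda ] = [ b ]

Solving the linear system:
  x*      = (-2.25, 3)
  lambda* = (-3.25)
  f(x*)   = 6.75

x* = (-2.25, 3), lambda* = (-3.25)


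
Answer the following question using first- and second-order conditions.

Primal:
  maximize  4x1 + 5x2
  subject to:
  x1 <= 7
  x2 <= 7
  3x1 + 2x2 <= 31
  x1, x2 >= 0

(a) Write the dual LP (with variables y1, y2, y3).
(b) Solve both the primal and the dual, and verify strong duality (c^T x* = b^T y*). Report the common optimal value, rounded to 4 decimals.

The standard primal-dual pair for 'max c^T x s.t. A x <= b, x >= 0' is:
  Dual:  min b^T y  s.t.  A^T y >= c,  y >= 0.

So the dual LP is:
  minimize  7y1 + 7y2 + 31y3
  subject to:
    y1 + 3y3 >= 4
    y2 + 2y3 >= 5
    y1, y2, y3 >= 0

Solving the primal: x* = (5.6667, 7).
  primal value c^T x* = 57.6667.
Solving the dual: y* = (0, 2.3333, 1.3333).
  dual value b^T y* = 57.6667.
Strong duality: c^T x* = b^T y*. Confirmed.

57.6667


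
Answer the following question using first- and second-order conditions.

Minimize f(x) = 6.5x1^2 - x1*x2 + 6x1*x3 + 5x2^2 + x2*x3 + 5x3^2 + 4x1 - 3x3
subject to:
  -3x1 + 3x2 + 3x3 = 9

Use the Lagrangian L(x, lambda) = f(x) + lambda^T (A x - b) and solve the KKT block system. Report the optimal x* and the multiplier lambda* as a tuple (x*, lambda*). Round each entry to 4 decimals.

Form the Lagrangian:
  L(x, lambda) = (1/2) x^T Q x + c^T x + lambda^T (A x - b)
Stationarity (grad_x L = 0): Q x + c + A^T lambda = 0.
Primal feasibility: A x = b.

This gives the KKT block system:
  [ Q   A^T ] [ x     ]   [-c ]
  [ A    0  ] [ lambda ] = [ b ]

Solving the linear system:
  x*      = (-1.3316, 0.1497, 1.5187)
  lambda* = (-1.4492)
  f(x*)   = 1.5802

x* = (-1.3316, 0.1497, 1.5187), lambda* = (-1.4492)


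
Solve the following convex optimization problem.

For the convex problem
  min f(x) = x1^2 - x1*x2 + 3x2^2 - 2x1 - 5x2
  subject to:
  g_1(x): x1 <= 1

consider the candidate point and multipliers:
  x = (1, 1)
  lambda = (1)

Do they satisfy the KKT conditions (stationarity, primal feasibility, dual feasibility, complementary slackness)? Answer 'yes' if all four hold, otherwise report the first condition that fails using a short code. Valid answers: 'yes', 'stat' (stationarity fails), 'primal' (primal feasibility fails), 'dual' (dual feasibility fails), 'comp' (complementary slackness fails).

Gradient of f: grad f(x) = Q x + c = (-1, 0)
Constraint values g_i(x) = a_i^T x - b_i:
  g_1((1, 1)) = 0
Stationarity residual: grad f(x) + sum_i lambda_i a_i = (0, 0)
  -> stationarity OK
Primal feasibility (all g_i <= 0): OK
Dual feasibility (all lambda_i >= 0): OK
Complementary slackness (lambda_i * g_i(x) = 0 for all i): OK

Verdict: yes, KKT holds.

yes


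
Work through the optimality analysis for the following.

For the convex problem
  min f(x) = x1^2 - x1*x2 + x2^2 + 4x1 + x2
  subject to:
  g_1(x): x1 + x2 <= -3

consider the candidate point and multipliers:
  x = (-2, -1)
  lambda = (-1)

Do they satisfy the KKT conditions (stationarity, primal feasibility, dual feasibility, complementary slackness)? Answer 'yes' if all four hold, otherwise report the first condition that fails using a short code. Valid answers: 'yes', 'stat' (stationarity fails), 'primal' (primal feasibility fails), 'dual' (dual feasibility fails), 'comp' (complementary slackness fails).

Gradient of f: grad f(x) = Q x + c = (1, 1)
Constraint values g_i(x) = a_i^T x - b_i:
  g_1((-2, -1)) = 0
Stationarity residual: grad f(x) + sum_i lambda_i a_i = (0, 0)
  -> stationarity OK
Primal feasibility (all g_i <= 0): OK
Dual feasibility (all lambda_i >= 0): FAILS
Complementary slackness (lambda_i * g_i(x) = 0 for all i): OK

Verdict: the first failing condition is dual_feasibility -> dual.

dual


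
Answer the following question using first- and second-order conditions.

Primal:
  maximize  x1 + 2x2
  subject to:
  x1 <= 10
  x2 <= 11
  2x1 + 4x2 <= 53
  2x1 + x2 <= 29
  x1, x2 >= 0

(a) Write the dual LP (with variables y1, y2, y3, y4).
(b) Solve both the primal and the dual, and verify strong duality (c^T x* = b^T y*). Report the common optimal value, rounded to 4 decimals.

The standard primal-dual pair for 'max c^T x s.t. A x <= b, x >= 0' is:
  Dual:  min b^T y  s.t.  A^T y >= c,  y >= 0.

So the dual LP is:
  minimize  10y1 + 11y2 + 53y3 + 29y4
  subject to:
    y1 + 2y3 + 2y4 >= 1
    y2 + 4y3 + y4 >= 2
    y1, y2, y3, y4 >= 0

Solving the primal: x* = (10, 8.25).
  primal value c^T x* = 26.5.
Solving the dual: y* = (0, 0, 0.5, 0).
  dual value b^T y* = 26.5.
Strong duality: c^T x* = b^T y*. Confirmed.

26.5


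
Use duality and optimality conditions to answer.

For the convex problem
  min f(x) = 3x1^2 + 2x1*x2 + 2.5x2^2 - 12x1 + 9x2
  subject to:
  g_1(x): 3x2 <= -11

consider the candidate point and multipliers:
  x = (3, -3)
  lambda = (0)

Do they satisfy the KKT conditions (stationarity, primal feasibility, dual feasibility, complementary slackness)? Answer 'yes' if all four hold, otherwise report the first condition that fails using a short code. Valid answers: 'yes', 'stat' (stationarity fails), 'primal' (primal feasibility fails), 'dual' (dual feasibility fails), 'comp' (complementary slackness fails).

Gradient of f: grad f(x) = Q x + c = (0, 0)
Constraint values g_i(x) = a_i^T x - b_i:
  g_1((3, -3)) = 2
Stationarity residual: grad f(x) + sum_i lambda_i a_i = (0, 0)
  -> stationarity OK
Primal feasibility (all g_i <= 0): FAILS
Dual feasibility (all lambda_i >= 0): OK
Complementary slackness (lambda_i * g_i(x) = 0 for all i): OK

Verdict: the first failing condition is primal_feasibility -> primal.

primal


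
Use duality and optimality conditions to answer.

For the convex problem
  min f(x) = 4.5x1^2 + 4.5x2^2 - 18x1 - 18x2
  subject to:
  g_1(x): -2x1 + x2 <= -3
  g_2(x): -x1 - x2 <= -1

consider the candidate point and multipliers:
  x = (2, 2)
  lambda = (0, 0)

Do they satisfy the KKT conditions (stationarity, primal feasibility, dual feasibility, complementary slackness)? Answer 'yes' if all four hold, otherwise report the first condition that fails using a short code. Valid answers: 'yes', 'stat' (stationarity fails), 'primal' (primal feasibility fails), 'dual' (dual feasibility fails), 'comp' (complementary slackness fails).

Gradient of f: grad f(x) = Q x + c = (0, 0)
Constraint values g_i(x) = a_i^T x - b_i:
  g_1((2, 2)) = 1
  g_2((2, 2)) = -3
Stationarity residual: grad f(x) + sum_i lambda_i a_i = (0, 0)
  -> stationarity OK
Primal feasibility (all g_i <= 0): FAILS
Dual feasibility (all lambda_i >= 0): OK
Complementary slackness (lambda_i * g_i(x) = 0 for all i): OK

Verdict: the first failing condition is primal_feasibility -> primal.

primal


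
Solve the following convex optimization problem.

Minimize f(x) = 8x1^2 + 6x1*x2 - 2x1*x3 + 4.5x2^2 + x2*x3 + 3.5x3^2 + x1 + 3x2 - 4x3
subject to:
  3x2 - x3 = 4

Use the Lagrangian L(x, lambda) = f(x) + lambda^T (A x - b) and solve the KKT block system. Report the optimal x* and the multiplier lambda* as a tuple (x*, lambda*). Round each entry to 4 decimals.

Form the Lagrangian:
  L(x, lambda) = (1/2) x^T Q x + c^T x + lambda^T (A x - b)
Stationarity (grad_x L = 0): Q x + c + A^T lambda = 0.
Primal feasibility: A x = b.

This gives the KKT block system:
  [ Q   A^T ] [ x     ]   [-c ]
  [ A    0  ] [ lambda ] = [ b ]

Solving the linear system:
  x*      = (-0.5625, 1.2436, -0.2692)
  lambda* = (-3.516)
  f(x*)   = 9.1546

x* = (-0.5625, 1.2436, -0.2692), lambda* = (-3.516)


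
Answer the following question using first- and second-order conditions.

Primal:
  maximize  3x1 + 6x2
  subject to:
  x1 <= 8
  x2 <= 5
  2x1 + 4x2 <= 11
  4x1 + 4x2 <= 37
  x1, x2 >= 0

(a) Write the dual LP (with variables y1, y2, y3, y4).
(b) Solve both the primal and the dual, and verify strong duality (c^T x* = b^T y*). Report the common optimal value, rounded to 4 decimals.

The standard primal-dual pair for 'max c^T x s.t. A x <= b, x >= 0' is:
  Dual:  min b^T y  s.t.  A^T y >= c,  y >= 0.

So the dual LP is:
  minimize  8y1 + 5y2 + 11y3 + 37y4
  subject to:
    y1 + 2y3 + 4y4 >= 3
    y2 + 4y3 + 4y4 >= 6
    y1, y2, y3, y4 >= 0

Solving the primal: x* = (5.5, 0).
  primal value c^T x* = 16.5.
Solving the dual: y* = (0, 0, 1.5, 0).
  dual value b^T y* = 16.5.
Strong duality: c^T x* = b^T y*. Confirmed.

16.5


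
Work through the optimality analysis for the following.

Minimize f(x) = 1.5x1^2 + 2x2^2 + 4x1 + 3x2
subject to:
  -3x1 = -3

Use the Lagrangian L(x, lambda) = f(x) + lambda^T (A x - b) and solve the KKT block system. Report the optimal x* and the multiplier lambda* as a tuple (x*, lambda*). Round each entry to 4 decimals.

Form the Lagrangian:
  L(x, lambda) = (1/2) x^T Q x + c^T x + lambda^T (A x - b)
Stationarity (grad_x L = 0): Q x + c + A^T lambda = 0.
Primal feasibility: A x = b.

This gives the KKT block system:
  [ Q   A^T ] [ x     ]   [-c ]
  [ A    0  ] [ lambda ] = [ b ]

Solving the linear system:
  x*      = (1, -0.75)
  lambda* = (2.3333)
  f(x*)   = 4.375

x* = (1, -0.75), lambda* = (2.3333)


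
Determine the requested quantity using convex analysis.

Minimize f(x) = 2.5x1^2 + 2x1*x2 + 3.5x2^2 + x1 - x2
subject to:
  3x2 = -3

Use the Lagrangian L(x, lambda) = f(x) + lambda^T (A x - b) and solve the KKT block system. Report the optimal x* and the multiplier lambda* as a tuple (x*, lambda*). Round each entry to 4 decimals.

Form the Lagrangian:
  L(x, lambda) = (1/2) x^T Q x + c^T x + lambda^T (A x - b)
Stationarity (grad_x L = 0): Q x + c + A^T lambda = 0.
Primal feasibility: A x = b.

This gives the KKT block system:
  [ Q   A^T ] [ x     ]   [-c ]
  [ A    0  ] [ lambda ] = [ b ]

Solving the linear system:
  x*      = (0.2, -1)
  lambda* = (2.5333)
  f(x*)   = 4.4

x* = (0.2, -1), lambda* = (2.5333)


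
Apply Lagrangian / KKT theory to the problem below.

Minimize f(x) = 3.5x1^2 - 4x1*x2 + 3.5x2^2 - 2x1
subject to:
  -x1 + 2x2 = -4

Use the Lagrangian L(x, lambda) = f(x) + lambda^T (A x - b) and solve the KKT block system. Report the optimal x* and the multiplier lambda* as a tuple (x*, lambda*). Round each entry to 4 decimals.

Form the Lagrangian:
  L(x, lambda) = (1/2) x^T Q x + c^T x + lambda^T (A x - b)
Stationarity (grad_x L = 0): Q x + c + A^T lambda = 0.
Primal feasibility: A x = b.

This gives the KKT block system:
  [ Q   A^T ] [ x     ]   [-c ]
  [ A    0  ] [ lambda ] = [ b ]

Solving the linear system:
  x*      = (0.2105, -1.8947)
  lambda* = (7.0526)
  f(x*)   = 13.8947

x* = (0.2105, -1.8947), lambda* = (7.0526)


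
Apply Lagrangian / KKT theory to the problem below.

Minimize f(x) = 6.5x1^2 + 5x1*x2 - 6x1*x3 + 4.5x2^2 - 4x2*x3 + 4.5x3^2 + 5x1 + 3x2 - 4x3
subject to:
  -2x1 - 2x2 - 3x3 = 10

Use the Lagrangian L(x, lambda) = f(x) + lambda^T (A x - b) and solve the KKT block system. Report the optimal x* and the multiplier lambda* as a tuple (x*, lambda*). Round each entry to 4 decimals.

Form the Lagrangian:
  L(x, lambda) = (1/2) x^T Q x + c^T x + lambda^T (A x - b)
Stationarity (grad_x L = 0): Q x + c + A^T lambda = 0.
Primal feasibility: A x = b.

This gives the KKT block system:
  [ Q   A^T ] [ x     ]   [-c ]
  [ A    0  ] [ lambda ] = [ b ]

Solving the linear system:
  x*      = (-1.2349, -1.072, -1.7954)
  lambda* = (-2.8205)
  f(x*)   = 12.9979

x* = (-1.2349, -1.072, -1.7954), lambda* = (-2.8205)


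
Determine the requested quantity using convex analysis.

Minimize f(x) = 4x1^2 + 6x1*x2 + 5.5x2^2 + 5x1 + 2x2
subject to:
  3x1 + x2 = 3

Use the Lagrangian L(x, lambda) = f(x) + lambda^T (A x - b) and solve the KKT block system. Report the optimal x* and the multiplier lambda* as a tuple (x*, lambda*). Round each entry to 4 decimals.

Form the Lagrangian:
  L(x, lambda) = (1/2) x^T Q x + c^T x + lambda^T (A x - b)
Stationarity (grad_x L = 0): Q x + c + A^T lambda = 0.
Primal feasibility: A x = b.

This gives the KKT block system:
  [ Q   A^T ] [ x     ]   [-c ]
  [ A    0  ] [ lambda ] = [ b ]

Solving the linear system:
  x*      = (1.1549, -0.4648)
  lambda* = (-3.8169)
  f(x*)   = 8.1479

x* = (1.1549, -0.4648), lambda* = (-3.8169)


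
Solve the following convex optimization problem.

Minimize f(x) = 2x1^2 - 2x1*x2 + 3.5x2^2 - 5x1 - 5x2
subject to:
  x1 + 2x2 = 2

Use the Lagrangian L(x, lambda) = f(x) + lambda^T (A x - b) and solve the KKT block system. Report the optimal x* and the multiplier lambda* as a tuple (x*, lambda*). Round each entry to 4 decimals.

Form the Lagrangian:
  L(x, lambda) = (1/2) x^T Q x + c^T x + lambda^T (A x - b)
Stationarity (grad_x L = 0): Q x + c + A^T lambda = 0.
Primal feasibility: A x = b.

This gives the KKT block system:
  [ Q   A^T ] [ x     ]   [-c ]
  [ A    0  ] [ lambda ] = [ b ]

Solving the linear system:
  x*      = (1.0323, 0.4839)
  lambda* = (1.8387)
  f(x*)   = -5.629

x* = (1.0323, 0.4839), lambda* = (1.8387)


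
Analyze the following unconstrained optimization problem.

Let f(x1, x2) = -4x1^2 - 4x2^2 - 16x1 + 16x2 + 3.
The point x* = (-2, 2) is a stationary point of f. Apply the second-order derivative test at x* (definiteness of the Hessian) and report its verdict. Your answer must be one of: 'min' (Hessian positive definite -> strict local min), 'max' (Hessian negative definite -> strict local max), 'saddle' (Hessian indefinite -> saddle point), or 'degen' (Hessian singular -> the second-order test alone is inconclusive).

Compute the Hessian H = grad^2 f:
  H = [[-8, 0], [0, -8]]
Verify stationarity: grad f(x*) = H x* + g = (0, 0).
Eigenvalues of H: -8, -8.
Both eigenvalues < 0, so H is negative definite -> x* is a strict local max.

max


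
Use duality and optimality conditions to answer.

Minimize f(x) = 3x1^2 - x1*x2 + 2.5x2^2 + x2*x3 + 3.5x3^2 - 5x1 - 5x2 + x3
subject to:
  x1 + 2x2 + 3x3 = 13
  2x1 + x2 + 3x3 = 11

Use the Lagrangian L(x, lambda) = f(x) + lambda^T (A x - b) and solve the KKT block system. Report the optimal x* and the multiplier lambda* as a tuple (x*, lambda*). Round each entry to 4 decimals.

Form the Lagrangian:
  L(x, lambda) = (1/2) x^T Q x + c^T x + lambda^T (A x - b)
Stationarity (grad_x L = 0): Q x + c + A^T lambda = 0.
Primal feasibility: A x = b.

This gives the KKT block system:
  [ Q   A^T ] [ x     ]   [-c ]
  [ A    0  ] [ lambda ] = [ b ]

Solving the linear system:
  x*      = (1.6429, 3.6429, 1.3571)
  lambda* = (-8.2143, 3.5)
  f(x*)   = 21.6071

x* = (1.6429, 3.6429, 1.3571), lambda* = (-8.2143, 3.5)


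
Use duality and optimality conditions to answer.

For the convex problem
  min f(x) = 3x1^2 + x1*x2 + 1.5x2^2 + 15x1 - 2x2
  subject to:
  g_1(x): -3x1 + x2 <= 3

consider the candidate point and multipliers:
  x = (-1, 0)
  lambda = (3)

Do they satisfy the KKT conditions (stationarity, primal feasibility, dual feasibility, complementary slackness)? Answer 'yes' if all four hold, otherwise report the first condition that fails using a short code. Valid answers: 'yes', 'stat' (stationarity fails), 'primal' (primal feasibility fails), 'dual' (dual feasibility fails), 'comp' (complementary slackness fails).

Gradient of f: grad f(x) = Q x + c = (9, -3)
Constraint values g_i(x) = a_i^T x - b_i:
  g_1((-1, 0)) = 0
Stationarity residual: grad f(x) + sum_i lambda_i a_i = (0, 0)
  -> stationarity OK
Primal feasibility (all g_i <= 0): OK
Dual feasibility (all lambda_i >= 0): OK
Complementary slackness (lambda_i * g_i(x) = 0 for all i): OK

Verdict: yes, KKT holds.

yes


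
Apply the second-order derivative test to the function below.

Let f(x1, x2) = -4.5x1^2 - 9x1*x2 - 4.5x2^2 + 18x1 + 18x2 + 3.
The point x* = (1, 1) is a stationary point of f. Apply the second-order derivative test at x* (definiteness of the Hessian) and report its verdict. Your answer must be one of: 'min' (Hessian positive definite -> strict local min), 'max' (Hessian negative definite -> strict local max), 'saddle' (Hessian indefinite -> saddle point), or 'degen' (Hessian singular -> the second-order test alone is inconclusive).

Compute the Hessian H = grad^2 f:
  H = [[-9, -9], [-9, -9]]
Verify stationarity: grad f(x*) = H x* + g = (0, 0).
Eigenvalues of H: -18, 0.
H has a zero eigenvalue (singular; negative semidefinite but not definite), so H is neither positive definite, negative definite, nor indefinite. The second-order test alone is inconclusive -> degen.
(Indeed, f is constant along the null direction of H through x*, so x* is not a strict local extremum.)

degen


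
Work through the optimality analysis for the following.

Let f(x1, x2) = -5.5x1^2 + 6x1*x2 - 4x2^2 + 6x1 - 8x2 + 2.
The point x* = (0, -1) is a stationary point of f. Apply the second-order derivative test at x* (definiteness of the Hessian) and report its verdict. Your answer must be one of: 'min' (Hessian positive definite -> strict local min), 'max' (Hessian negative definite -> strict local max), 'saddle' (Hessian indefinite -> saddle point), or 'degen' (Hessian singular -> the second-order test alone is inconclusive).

Compute the Hessian H = grad^2 f:
  H = [[-11, 6], [6, -8]]
Verify stationarity: grad f(x*) = H x* + g = (0, 0).
Eigenvalues of H: -15.6847, -3.3153.
Both eigenvalues < 0, so H is negative definite -> x* is a strict local max.

max


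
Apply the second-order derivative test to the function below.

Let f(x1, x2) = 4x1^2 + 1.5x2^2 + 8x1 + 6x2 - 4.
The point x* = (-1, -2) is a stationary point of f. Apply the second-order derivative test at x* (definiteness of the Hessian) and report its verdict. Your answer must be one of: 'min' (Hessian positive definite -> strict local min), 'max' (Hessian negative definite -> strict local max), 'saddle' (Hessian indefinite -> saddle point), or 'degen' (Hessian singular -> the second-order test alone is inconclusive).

Compute the Hessian H = grad^2 f:
  H = [[8, 0], [0, 3]]
Verify stationarity: grad f(x*) = H x* + g = (0, 0).
Eigenvalues of H: 3, 8.
Both eigenvalues > 0, so H is positive definite -> x* is a strict local min.

min


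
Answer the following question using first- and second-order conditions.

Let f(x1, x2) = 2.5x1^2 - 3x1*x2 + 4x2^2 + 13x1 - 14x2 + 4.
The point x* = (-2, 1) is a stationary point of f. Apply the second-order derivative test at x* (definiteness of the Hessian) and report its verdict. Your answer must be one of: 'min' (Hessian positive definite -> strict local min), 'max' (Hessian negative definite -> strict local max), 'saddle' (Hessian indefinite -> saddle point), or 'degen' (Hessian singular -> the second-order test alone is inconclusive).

Compute the Hessian H = grad^2 f:
  H = [[5, -3], [-3, 8]]
Verify stationarity: grad f(x*) = H x* + g = (0, 0).
Eigenvalues of H: 3.1459, 9.8541.
Both eigenvalues > 0, so H is positive definite -> x* is a strict local min.

min


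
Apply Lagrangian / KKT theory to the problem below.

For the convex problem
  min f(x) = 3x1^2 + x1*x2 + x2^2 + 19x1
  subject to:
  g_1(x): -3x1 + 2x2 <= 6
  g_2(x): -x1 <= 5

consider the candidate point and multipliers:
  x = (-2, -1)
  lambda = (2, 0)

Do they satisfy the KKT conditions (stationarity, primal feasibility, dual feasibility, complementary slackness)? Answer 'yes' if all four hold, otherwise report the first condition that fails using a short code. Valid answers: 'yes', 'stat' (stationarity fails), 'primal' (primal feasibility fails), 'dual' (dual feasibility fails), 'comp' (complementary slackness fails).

Gradient of f: grad f(x) = Q x + c = (6, -4)
Constraint values g_i(x) = a_i^T x - b_i:
  g_1((-2, -1)) = -2
  g_2((-2, -1)) = -3
Stationarity residual: grad f(x) + sum_i lambda_i a_i = (0, 0)
  -> stationarity OK
Primal feasibility (all g_i <= 0): OK
Dual feasibility (all lambda_i >= 0): OK
Complementary slackness (lambda_i * g_i(x) = 0 for all i): FAILS

Verdict: the first failing condition is complementary_slackness -> comp.

comp


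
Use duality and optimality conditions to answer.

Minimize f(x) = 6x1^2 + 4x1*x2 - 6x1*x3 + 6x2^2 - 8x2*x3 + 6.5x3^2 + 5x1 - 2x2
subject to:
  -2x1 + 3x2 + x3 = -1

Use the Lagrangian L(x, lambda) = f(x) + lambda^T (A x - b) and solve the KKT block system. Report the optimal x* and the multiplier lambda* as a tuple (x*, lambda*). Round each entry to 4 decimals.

Form the Lagrangian:
  L(x, lambda) = (1/2) x^T Q x + c^T x + lambda^T (A x - b)
Stationarity (grad_x L = 0): Q x + c + A^T lambda = 0.
Primal feasibility: A x = b.

This gives the KKT block system:
  [ Q   A^T ] [ x     ]   [-c ]
  [ A    0  ] [ lambda ] = [ b ]

Solving the linear system:
  x*      = (-0.3085, -0.3797, -0.4778)
  lambda* = (1.3228)
  f(x*)   = 0.2698

x* = (-0.3085, -0.3797, -0.4778), lambda* = (1.3228)


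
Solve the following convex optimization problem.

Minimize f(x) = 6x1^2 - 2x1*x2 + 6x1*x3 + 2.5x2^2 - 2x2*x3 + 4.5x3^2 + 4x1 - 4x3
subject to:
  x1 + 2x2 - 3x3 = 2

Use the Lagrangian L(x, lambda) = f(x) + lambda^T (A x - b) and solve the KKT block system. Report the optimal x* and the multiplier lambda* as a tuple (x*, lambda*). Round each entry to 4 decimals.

Form the Lagrangian:
  L(x, lambda) = (1/2) x^T Q x + c^T x + lambda^T (A x - b)
Stationarity (grad_x L = 0): Q x + c + A^T lambda = 0.
Primal feasibility: A x = b.

This gives the KKT block system:
  [ Q   A^T ] [ x     ]   [-c ]
  [ A    0  ] [ lambda ] = [ b ]

Solving the linear system:
  x*      = (0.0345, 0.8239, -0.1059)
  lambda* = (-2.1312)
  f(x*)   = 2.412

x* = (0.0345, 0.8239, -0.1059), lambda* = (-2.1312)


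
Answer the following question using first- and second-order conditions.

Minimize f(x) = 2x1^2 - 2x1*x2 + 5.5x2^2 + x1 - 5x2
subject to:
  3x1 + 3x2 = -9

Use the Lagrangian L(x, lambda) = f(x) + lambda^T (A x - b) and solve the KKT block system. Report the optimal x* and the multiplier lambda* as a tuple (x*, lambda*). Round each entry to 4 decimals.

Form the Lagrangian:
  L(x, lambda) = (1/2) x^T Q x + c^T x + lambda^T (A x - b)
Stationarity (grad_x L = 0): Q x + c + A^T lambda = 0.
Primal feasibility: A x = b.

This gives the KKT block system:
  [ Q   A^T ] [ x     ]   [-c ]
  [ A    0  ] [ lambda ] = [ b ]

Solving the linear system:
  x*      = (-2.3684, -0.6316)
  lambda* = (2.4035)
  f(x*)   = 11.2105

x* = (-2.3684, -0.6316), lambda* = (2.4035)


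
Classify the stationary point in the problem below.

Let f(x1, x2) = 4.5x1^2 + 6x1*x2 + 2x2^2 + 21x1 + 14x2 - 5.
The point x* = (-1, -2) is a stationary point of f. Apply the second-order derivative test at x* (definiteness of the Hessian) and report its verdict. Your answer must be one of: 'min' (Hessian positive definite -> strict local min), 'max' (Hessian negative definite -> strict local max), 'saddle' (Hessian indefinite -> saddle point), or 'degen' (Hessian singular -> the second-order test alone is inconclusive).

Compute the Hessian H = grad^2 f:
  H = [[9, 6], [6, 4]]
Verify stationarity: grad f(x*) = H x* + g = (0, 0).
Eigenvalues of H: 0, 13.
H has a zero eigenvalue (singular; positive semidefinite but not definite), so H is neither positive definite, negative definite, nor indefinite. The second-order test alone is inconclusive -> degen.
(Indeed, f is constant along the null direction of H through x*, so x* is not a strict local extremum.)

degen


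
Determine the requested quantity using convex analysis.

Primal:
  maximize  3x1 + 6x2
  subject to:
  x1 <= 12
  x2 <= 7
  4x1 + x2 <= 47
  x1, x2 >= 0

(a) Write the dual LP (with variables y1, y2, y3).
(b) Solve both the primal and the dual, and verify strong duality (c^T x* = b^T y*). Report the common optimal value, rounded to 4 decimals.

The standard primal-dual pair for 'max c^T x s.t. A x <= b, x >= 0' is:
  Dual:  min b^T y  s.t.  A^T y >= c,  y >= 0.

So the dual LP is:
  minimize  12y1 + 7y2 + 47y3
  subject to:
    y1 + 4y3 >= 3
    y2 + y3 >= 6
    y1, y2, y3 >= 0

Solving the primal: x* = (10, 7).
  primal value c^T x* = 72.
Solving the dual: y* = (0, 5.25, 0.75).
  dual value b^T y* = 72.
Strong duality: c^T x* = b^T y*. Confirmed.

72


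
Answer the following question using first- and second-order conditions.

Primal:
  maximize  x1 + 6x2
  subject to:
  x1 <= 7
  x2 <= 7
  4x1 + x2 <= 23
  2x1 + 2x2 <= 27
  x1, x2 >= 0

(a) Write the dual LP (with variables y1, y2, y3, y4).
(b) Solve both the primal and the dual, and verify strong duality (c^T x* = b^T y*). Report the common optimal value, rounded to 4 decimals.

The standard primal-dual pair for 'max c^T x s.t. A x <= b, x >= 0' is:
  Dual:  min b^T y  s.t.  A^T y >= c,  y >= 0.

So the dual LP is:
  minimize  7y1 + 7y2 + 23y3 + 27y4
  subject to:
    y1 + 4y3 + 2y4 >= 1
    y2 + y3 + 2y4 >= 6
    y1, y2, y3, y4 >= 0

Solving the primal: x* = (4, 7).
  primal value c^T x* = 46.
Solving the dual: y* = (0, 5.75, 0.25, 0).
  dual value b^T y* = 46.
Strong duality: c^T x* = b^T y*. Confirmed.

46


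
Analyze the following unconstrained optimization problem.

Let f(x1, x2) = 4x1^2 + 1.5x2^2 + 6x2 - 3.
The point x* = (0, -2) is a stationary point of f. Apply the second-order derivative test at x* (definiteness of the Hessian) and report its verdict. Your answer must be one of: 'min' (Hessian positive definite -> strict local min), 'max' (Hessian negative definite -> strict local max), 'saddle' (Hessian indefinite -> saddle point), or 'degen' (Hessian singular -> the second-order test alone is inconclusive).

Compute the Hessian H = grad^2 f:
  H = [[8, 0], [0, 3]]
Verify stationarity: grad f(x*) = H x* + g = (0, 0).
Eigenvalues of H: 3, 8.
Both eigenvalues > 0, so H is positive definite -> x* is a strict local min.

min


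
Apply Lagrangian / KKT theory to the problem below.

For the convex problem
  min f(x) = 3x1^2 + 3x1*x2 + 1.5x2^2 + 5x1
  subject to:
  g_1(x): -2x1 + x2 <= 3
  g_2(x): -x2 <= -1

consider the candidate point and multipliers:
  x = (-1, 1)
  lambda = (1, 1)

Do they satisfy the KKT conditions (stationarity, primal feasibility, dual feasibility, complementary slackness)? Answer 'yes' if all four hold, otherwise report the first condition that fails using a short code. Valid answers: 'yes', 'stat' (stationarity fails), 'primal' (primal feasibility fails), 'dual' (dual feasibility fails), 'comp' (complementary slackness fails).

Gradient of f: grad f(x) = Q x + c = (2, 0)
Constraint values g_i(x) = a_i^T x - b_i:
  g_1((-1, 1)) = 0
  g_2((-1, 1)) = 0
Stationarity residual: grad f(x) + sum_i lambda_i a_i = (0, 0)
  -> stationarity OK
Primal feasibility (all g_i <= 0): OK
Dual feasibility (all lambda_i >= 0): OK
Complementary slackness (lambda_i * g_i(x) = 0 for all i): OK

Verdict: yes, KKT holds.

yes


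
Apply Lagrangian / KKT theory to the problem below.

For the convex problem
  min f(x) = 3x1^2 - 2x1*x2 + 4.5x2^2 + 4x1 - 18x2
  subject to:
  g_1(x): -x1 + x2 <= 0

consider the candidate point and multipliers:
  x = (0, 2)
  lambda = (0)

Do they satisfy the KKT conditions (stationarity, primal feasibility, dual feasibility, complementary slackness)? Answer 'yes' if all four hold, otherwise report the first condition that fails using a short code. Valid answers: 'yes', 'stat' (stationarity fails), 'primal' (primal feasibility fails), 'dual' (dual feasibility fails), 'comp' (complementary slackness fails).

Gradient of f: grad f(x) = Q x + c = (0, 0)
Constraint values g_i(x) = a_i^T x - b_i:
  g_1((0, 2)) = 2
Stationarity residual: grad f(x) + sum_i lambda_i a_i = (0, 0)
  -> stationarity OK
Primal feasibility (all g_i <= 0): FAILS
Dual feasibility (all lambda_i >= 0): OK
Complementary slackness (lambda_i * g_i(x) = 0 for all i): OK

Verdict: the first failing condition is primal_feasibility -> primal.

primal


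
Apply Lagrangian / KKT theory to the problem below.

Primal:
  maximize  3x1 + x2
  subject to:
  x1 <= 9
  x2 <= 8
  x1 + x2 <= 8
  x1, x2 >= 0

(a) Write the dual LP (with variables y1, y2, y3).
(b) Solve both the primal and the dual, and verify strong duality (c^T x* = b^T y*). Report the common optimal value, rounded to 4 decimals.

The standard primal-dual pair for 'max c^T x s.t. A x <= b, x >= 0' is:
  Dual:  min b^T y  s.t.  A^T y >= c,  y >= 0.

So the dual LP is:
  minimize  9y1 + 8y2 + 8y3
  subject to:
    y1 + y3 >= 3
    y2 + y3 >= 1
    y1, y2, y3 >= 0

Solving the primal: x* = (8, 0).
  primal value c^T x* = 24.
Solving the dual: y* = (0, 0, 3).
  dual value b^T y* = 24.
Strong duality: c^T x* = b^T y*. Confirmed.

24


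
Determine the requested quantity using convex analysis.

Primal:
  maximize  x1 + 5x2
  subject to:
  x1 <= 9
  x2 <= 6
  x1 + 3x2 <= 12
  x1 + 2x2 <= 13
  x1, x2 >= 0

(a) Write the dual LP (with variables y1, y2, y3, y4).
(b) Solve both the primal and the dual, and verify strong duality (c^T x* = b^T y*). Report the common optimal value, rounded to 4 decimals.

The standard primal-dual pair for 'max c^T x s.t. A x <= b, x >= 0' is:
  Dual:  min b^T y  s.t.  A^T y >= c,  y >= 0.

So the dual LP is:
  minimize  9y1 + 6y2 + 12y3 + 13y4
  subject to:
    y1 + y3 + y4 >= 1
    y2 + 3y3 + 2y4 >= 5
    y1, y2, y3, y4 >= 0

Solving the primal: x* = (0, 4).
  primal value c^T x* = 20.
Solving the dual: y* = (0, 0, 1.6667, 0).
  dual value b^T y* = 20.
Strong duality: c^T x* = b^T y*. Confirmed.

20


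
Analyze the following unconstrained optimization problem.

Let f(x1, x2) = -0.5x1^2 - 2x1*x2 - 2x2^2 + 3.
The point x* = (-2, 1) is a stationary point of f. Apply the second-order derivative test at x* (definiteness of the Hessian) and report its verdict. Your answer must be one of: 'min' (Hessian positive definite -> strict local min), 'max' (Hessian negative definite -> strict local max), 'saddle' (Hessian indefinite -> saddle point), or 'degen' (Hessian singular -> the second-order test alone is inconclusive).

Compute the Hessian H = grad^2 f:
  H = [[-1, -2], [-2, -4]]
Verify stationarity: grad f(x*) = H x* + g = (0, 0).
Eigenvalues of H: -5, 0.
H has a zero eigenvalue (singular; negative semidefinite but not definite), so H is neither positive definite, negative definite, nor indefinite. The second-order test alone is inconclusive -> degen.
(Indeed, f is constant along the null direction of H through x*, so x* is not a strict local extremum.)

degen


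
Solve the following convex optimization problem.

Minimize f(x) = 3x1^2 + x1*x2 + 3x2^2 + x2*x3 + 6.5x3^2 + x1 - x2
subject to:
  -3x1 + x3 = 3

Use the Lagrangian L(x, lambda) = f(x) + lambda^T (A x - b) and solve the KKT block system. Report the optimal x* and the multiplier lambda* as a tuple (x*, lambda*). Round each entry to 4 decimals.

Form the Lagrangian:
  L(x, lambda) = (1/2) x^T Q x + c^T x + lambda^T (A x - b)
Stationarity (grad_x L = 0): Q x + c + A^T lambda = 0.
Primal feasibility: A x = b.

This gives the KKT block system:
  [ Q   A^T ] [ x     ]   [-c ]
  [ A    0  ] [ lambda ] = [ b ]

Solving the linear system:
  x*      = (-0.9695, 0.313, 0.0914)
  lambda* = (-1.5014)
  f(x*)   = 1.6108

x* = (-0.9695, 0.313, 0.0914), lambda* = (-1.5014)


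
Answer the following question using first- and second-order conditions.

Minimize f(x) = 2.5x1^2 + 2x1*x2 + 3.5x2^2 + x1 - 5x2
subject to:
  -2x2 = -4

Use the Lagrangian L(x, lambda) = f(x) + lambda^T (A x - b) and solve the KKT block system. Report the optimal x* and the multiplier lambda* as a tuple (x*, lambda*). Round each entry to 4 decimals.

Form the Lagrangian:
  L(x, lambda) = (1/2) x^T Q x + c^T x + lambda^T (A x - b)
Stationarity (grad_x L = 0): Q x + c + A^T lambda = 0.
Primal feasibility: A x = b.

This gives the KKT block system:
  [ Q   A^T ] [ x     ]   [-c ]
  [ A    0  ] [ lambda ] = [ b ]

Solving the linear system:
  x*      = (-1, 2)
  lambda* = (3.5)
  f(x*)   = 1.5

x* = (-1, 2), lambda* = (3.5)


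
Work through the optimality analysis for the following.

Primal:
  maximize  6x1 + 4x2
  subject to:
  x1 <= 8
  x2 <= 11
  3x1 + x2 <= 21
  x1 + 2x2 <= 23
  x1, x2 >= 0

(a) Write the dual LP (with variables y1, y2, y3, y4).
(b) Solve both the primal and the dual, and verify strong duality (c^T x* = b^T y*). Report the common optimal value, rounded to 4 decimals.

The standard primal-dual pair for 'max c^T x s.t. A x <= b, x >= 0' is:
  Dual:  min b^T y  s.t.  A^T y >= c,  y >= 0.

So the dual LP is:
  minimize  8y1 + 11y2 + 21y3 + 23y4
  subject to:
    y1 + 3y3 + y4 >= 6
    y2 + y3 + 2y4 >= 4
    y1, y2, y3, y4 >= 0

Solving the primal: x* = (3.8, 9.6).
  primal value c^T x* = 61.2.
Solving the dual: y* = (0, 0, 1.6, 1.2).
  dual value b^T y* = 61.2.
Strong duality: c^T x* = b^T y*. Confirmed.

61.2


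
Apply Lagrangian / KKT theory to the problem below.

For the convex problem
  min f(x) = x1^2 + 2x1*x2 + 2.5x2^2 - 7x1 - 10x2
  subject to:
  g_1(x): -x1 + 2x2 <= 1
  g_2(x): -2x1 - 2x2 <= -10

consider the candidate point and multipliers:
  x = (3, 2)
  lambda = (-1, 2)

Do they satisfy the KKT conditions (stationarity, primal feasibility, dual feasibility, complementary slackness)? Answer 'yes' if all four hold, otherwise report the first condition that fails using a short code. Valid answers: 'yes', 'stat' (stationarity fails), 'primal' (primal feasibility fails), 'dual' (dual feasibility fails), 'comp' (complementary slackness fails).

Gradient of f: grad f(x) = Q x + c = (3, 6)
Constraint values g_i(x) = a_i^T x - b_i:
  g_1((3, 2)) = 0
  g_2((3, 2)) = 0
Stationarity residual: grad f(x) + sum_i lambda_i a_i = (0, 0)
  -> stationarity OK
Primal feasibility (all g_i <= 0): OK
Dual feasibility (all lambda_i >= 0): FAILS
Complementary slackness (lambda_i * g_i(x) = 0 for all i): OK

Verdict: the first failing condition is dual_feasibility -> dual.

dual


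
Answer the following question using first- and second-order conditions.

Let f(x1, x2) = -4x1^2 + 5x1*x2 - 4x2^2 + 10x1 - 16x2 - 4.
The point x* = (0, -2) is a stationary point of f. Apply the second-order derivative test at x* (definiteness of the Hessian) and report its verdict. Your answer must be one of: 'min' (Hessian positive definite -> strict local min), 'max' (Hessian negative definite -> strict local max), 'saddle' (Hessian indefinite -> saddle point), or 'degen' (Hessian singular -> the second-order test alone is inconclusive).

Compute the Hessian H = grad^2 f:
  H = [[-8, 5], [5, -8]]
Verify stationarity: grad f(x*) = H x* + g = (0, 0).
Eigenvalues of H: -13, -3.
Both eigenvalues < 0, so H is negative definite -> x* is a strict local max.

max


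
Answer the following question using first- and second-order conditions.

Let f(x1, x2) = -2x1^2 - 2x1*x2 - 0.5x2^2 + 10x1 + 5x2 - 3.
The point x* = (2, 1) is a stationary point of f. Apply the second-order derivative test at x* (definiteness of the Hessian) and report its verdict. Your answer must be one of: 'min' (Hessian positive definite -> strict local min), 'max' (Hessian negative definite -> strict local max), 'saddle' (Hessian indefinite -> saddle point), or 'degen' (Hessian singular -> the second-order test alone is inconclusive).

Compute the Hessian H = grad^2 f:
  H = [[-4, -2], [-2, -1]]
Verify stationarity: grad f(x*) = H x* + g = (0, 0).
Eigenvalues of H: -5, 0.
H has a zero eigenvalue (singular; negative semidefinite but not definite), so H is neither positive definite, negative definite, nor indefinite. The second-order test alone is inconclusive -> degen.
(Indeed, f is constant along the null direction of H through x*, so x* is not a strict local extremum.)

degen


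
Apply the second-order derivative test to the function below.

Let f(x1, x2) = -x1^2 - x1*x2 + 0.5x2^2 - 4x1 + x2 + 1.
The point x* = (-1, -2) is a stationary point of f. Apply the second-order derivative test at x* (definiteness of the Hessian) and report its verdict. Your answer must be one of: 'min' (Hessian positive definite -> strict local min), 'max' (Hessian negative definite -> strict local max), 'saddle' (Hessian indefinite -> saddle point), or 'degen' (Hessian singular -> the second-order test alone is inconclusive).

Compute the Hessian H = grad^2 f:
  H = [[-2, -1], [-1, 1]]
Verify stationarity: grad f(x*) = H x* + g = (0, 0).
Eigenvalues of H: -2.3028, 1.3028.
Eigenvalues have mixed signs, so H is indefinite -> x* is a saddle point.

saddle
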